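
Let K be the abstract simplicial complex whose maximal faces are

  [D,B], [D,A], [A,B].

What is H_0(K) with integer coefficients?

H_0 ≅ Z.

Take the total order A < B < D on the vertex set. Then K (dimension 1) consists of the simplices:

  0-simplices (3): A, B, D
  1-simplices (3): AB, AD, BD

Hence C_0 ≅ Z^3, C_1 ≅ Z^3.

The boundary map ∂_1: C_1 → C_0 sends each edge [p,q] (with p < q) to q − p.
This gives a 3×3 integer matrix of rank 2; reducing to Smith normal form yields diagonal entries (1,1).

Reading off H_k = ker ∂_k / im ∂_{k+1}:

  H_0: rank C_0 − rank ∂_1 = 3 − 2 = 1, and the invariant factors of ∂_1 are all 1, so H_0 ≅ Z.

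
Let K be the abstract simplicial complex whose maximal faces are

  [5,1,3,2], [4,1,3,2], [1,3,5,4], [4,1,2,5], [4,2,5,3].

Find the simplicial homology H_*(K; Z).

H_0 ≅ Z,  H_1 = 0,  H_2 = 0,  H_3 ≅ Z.

Order the vertices as 1 < 2 < 3 < 4 < 5. Listing each simplex with vertices in this order, K has dimension 3 with simplices:

  0-simplices (5): [1], [2], [3], [4], [5]
  1-simplices (10): [1,2], [1,3], [1,4], [1,5], [2,3], [2,4], [2,5], [3,4], [3,5], [4,5]
  2-simplices (10): [1,2,3], [1,2,4], [1,2,5], [1,3,4], [1,3,5], [1,4,5], [2,3,4], [2,3,5], [2,4,5], [3,4,5]
  3-simplices (5): [1,2,3,4], [1,2,3,5], [1,2,4,5], [1,3,4,5], [2,3,4,5]

giving chain groups C_0 ≅ Z^5, C_1 ≅ Z^10, C_2 ≅ Z^10, C_3 ≅ Z^5.

∂_1: C_1 → C_0 sends each edge [p,q] (with p < q) to q − p. For instance
  ∂[3,5] = [5] − [3].
The 5×10 boundary matrix has rank 4 and Smith normal form diag(1,1,1,1).

The boundary map ∂_2: C_2 → C_1 sends each 2-simplex [p,q,r] to [q,r] − [p,r] + [p,q]. For instance
  ∂[1,2,3] = [2,3] − [1,3] + [1,2],
  ∂[2,3,4] = [3,4] − [2,4] + [2,3].
The resulting 10×10 matrix has rank 6, and its Smith normal form has invariant factors (1,1,1,1,1,1).

Boundary ∂_3: C_3 → C_2 sends each 3-simplex σ to the alternating sum Σ_i (−1)^i (σ with its i-th vertex removed). For instance
  ∂[1,2,4,5] = [2,4,5] − [1,4,5] + [1,2,5] − [1,2,4],
  ∂[1,3,4,5] = [3,4,5] − [1,4,5] + [1,3,5] − [1,3,4].
This gives a 10×5 integer matrix of rank 4; reducing to Smith normal form yields diagonal entries (1,1,1,1).

From H_k ≅ ker(∂_k) / im(∂_{k+1}) we obtain:

  H_0: rank C_0 − rank ∂_1 = 5 − 4 = 1, and the invariant factors of ∂_1 are all 1, so H_0 ≅ Z.
  H_1: rank ker ∂_1 − rank ∂_2 = (10 − 4) − 6 = 0, and the invariant factors of ∂_2 are all 1, so H_1 ≅ 0.
  H_2: rank ker ∂_2 − rank ∂_3 = (10 − 6) − 4 = 0, and the invariant factors of ∂_3 are all 1, so H_2 ≅ 0.
  H_3: rank ker ∂_3 − rank ∂_4 = (5 − 4) − 0 = 1, and there is no ∂_4, so H_3 ≅ Z.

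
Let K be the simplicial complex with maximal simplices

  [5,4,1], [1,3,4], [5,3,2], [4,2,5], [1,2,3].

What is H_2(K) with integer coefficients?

K has 5 vertices, 10 edges, 5 triangles.
rank ∂_2 = 5, rank ∂_3 = 0 ⇒ b_2 = 5 − 5 − 0 = 0. So H_2 = 0.

H_2 ≅ 0.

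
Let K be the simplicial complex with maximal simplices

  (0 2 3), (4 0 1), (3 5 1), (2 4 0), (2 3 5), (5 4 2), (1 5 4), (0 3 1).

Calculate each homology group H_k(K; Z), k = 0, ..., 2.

H_0 ≅ Z,  H_1 = 0,  H_2 ≅ Z.

Fix the vertex order 0 < 1 < 2 < 3 < 4 < 5 and write every simplex with vertices in increasing order. Then dim K = 2 and the simplices of K are:

  0-simplices (6): [0], [1], [2], [3], [4], [5]
  1-simplices (12): [0,1], [0,2], [0,3], [0,4], [1,3], [1,4], [1,5], [2,3], [2,4], [2,5], [3,5], [4,5]
  2-simplices (8): [0,1,3], [0,1,4], [0,2,3], [0,2,4], [1,3,5], [1,4,5], [2,3,5], [2,4,5]

Hence C_0 ≅ Z^6, C_1 ≅ Z^12, C_2 ≅ Z^8.

The boundary map ∂_1: C_1 → C_0 sends each edge [p,q] (with p < q) to q − p. For instance
  ∂[1,4] = [4] − [1].
The 6×12 boundary matrix has rank 5 and Smith normal form diag(1,1,1,1,1).

∂_2: C_2 → C_1 maps a triangle to the signed sum of its edges. For instance
  ∂[0,1,3] = [1,3] − [0,3] + [0,1],
  ∂[0,2,4] = [2,4] − [0,4] + [0,2].
The 12×8 boundary matrix has rank 7 and Smith normal form diag(1,1,1,1,1,1,1).

From H_k ≅ ker(∂_k) / im(∂_{k+1}) we obtain:

  H_0: rank C_0 − rank ∂_1 = 6 − 5 = 1, and the invariant factors of ∂_1 are all 1, so H_0 ≅ Z.
  H_1: rank ker ∂_1 − rank ∂_2 = (12 − 5) − 7 = 0, and the invariant factors of ∂_2 are all 1, so H_1 ≅ 0.
  H_2: rank ker ∂_2 − rank ∂_3 = (8 − 7) − 0 = 1, and there is no ∂_3, so H_2 ≅ Z.

As a check, the Euler characteristic is 6 − 12 + 8 = 2, which agrees with 1 − 0 + 1 = 2.
(K is a triangulation of the 2-sphere S^2.)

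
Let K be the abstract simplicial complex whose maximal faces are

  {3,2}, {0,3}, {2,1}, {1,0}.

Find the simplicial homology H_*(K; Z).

H_0 ≅ Z,  H_1 ≅ Z.

Take the total order 0 < 1 < 2 < 3 on the vertex set. Then K (dimension 1) consists of the simplices:

  0-simplices (4): [0], [1], [2], [3]
  1-simplices (4): [0,1], [0,3], [1,2], [2,3]

giving chain groups C_0 ≅ Z^4, C_1 ≅ Z^4.

The boundary map ∂_1: C_1 → C_0 maps an edge to its endpoints' difference, ∂[p,q] = q − p. For instance
  ∂[2,3] = [3] − [2].
The resulting 4×4 matrix has rank 3, and its Smith normal form has invariant factors (1,1,1).

Computing H_k = (kernel of ∂_k) / (image of ∂_{k+1}):

  H_0: rank C_0 − rank ∂_1 = 4 − 3 = 1, and the invariant factors of ∂_1 are all 1, so H_0 = Z.
  H_1: rank ker ∂_1 − rank ∂_2 = (4 − 3) − 0 = 1, and there is no ∂_2, so H_1 = Z.

As a check, the Euler characteristic is 4 − 4 = 0, which agrees with 1 − 1 = 0.
(K is a triangulation of the circle S^1.)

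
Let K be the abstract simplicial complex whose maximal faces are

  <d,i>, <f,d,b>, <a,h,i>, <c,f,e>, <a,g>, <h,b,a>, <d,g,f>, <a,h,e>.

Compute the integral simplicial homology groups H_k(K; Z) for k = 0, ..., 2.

H_0 ≅ Z,  H_1 ≅ Z^3,  H_2 = 0.

Order the vertices as a < b < c < d < e < f < g < h < i. Listing each simplex with vertices in this order, K has dimension 2 with simplices:

  0-simplices (9): a, b, c, d, e, f, g, h, i
  1-simplices (17): ab, ae, ag, ah, ai, bd, bf, bh, ce, cf, df, dg, di, ef, eh, fg, hi
  2-simplices (6): abh, aeh, ahi, bdf, cef, dfg

giving chain groups C_0 ≅ Z^9, C_1 ≅ Z^17, C_2 ≅ Z^6.

Boundary ∂_1: C_1 → C_0 maps an edge to its endpoints' difference, ∂[p,q] = q − p.
This gives a 9×17 integer matrix of rank 8; reducing to Smith normal form yields diagonal entries (1,1,1,1,1,1,1,1).

The boundary map ∂_2: C_2 → C_1 acts by ∂[p,q,r] = [q,r] − [p,r] + [p,q]. For instance
  ∂bdf = df − bf + bd,
  ∂cef = ef − cf + ce.
This gives a 17×6 integer matrix of rank 6; reducing to Smith normal form yields diagonal entries (1,1,1,1,1,1).

From H_k ≅ ker(∂_k) / im(∂_{k+1}) we obtain:

  H_0: rank C_0 − rank ∂_1 = 9 − 8 = 1, and the invariant factors of ∂_1 are all 1, so H_0 = Z.
  H_1: rank ker ∂_1 − rank ∂_2 = (17 − 8) − 6 = 3, and the invariant factors of ∂_2 are all 1, so H_1 = Z^3.
  H_2: rank ker ∂_2 − rank ∂_3 = (6 − 6) − 0 = 0, and there is no ∂_3, so H_2 = 0.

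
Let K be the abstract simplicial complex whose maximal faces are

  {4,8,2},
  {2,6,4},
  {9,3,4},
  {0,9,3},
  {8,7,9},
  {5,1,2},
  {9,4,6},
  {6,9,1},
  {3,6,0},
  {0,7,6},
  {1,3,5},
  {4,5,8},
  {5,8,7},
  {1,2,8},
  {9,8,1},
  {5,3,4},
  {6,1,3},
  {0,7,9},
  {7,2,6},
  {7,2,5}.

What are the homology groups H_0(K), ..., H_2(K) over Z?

H_0 ≅ Z,  H_1 ≅ Z ⊕ Z/2,  H_2 = 0.

K has 10 vertices, 30 edges, 20 triangles.
rank ∂_0 = 0, rank ∂_1 = 9 ⇒ b_0 = 10 − 0 − 9 = 1; all invariant factors of ∂_1 are 1 so no torsion. So H_0 ≅ Z.
rank ∂_1 = 9, rank ∂_2 = 20 ⇒ b_1 = 30 − 9 − 20 = 1; ∂_2 has invariant factor(s) [2] giving torsion. So H_1 ≅ Z ⊕ Z/2.
rank ∂_2 = 20, rank ∂_3 = 0 ⇒ b_2 = 20 − 20 − 0 = 0. So H_2 ≅ 0.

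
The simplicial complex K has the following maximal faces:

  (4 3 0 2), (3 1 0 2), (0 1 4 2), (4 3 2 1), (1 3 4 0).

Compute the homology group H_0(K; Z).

H_0 = Z.

K has 5 vertices, 10 edges, 10 triangles, 5 3-simplices.
rank ∂_0 = 0, rank ∂_1 = 4 ⇒ b_0 = 5 − 0 − 4 = 1; all invariant factors of ∂_1 are 1 so no torsion. So H_0 ≅ Z.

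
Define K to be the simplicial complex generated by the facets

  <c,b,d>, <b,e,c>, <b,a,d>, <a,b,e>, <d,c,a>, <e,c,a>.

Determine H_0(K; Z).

Take the total order a < b < c < d < e on the vertex set. Then K (dimension 2) consists of the simplices:

  0-simplices (5): a, b, c, d, e
  1-simplices (9): ab, ac, ad, ae, bc, bd, be, cd, ce
  2-simplices (6): abd, abe, acd, ace, bcd, bce

so the chain groups are C_0 ≅ Z^5, C_1 ≅ Z^9, C_2 ≅ Z^6.

∂_1: C_1 → C_0 sends each edge [p,q] (with p < q) to q − p. For instance
  ∂ac = c − a.
This gives a 5×9 integer matrix of rank 4; reducing to Smith normal form yields diagonal entries (1,1,1,1).

The boundary map ∂_2: C_2 → C_1 maps a triangle to the signed sum of its edges. For instance
  ∂bcd = cd − bd + bc,
  ∂bce = ce − be + bc.
As a 9×6 matrix over Z this has rank 5, with invariant factors (1,1,1,1,1).

Computing H_k = (kernel of ∂_k) / (image of ∂_{k+1}):

  H_0: rank C_0 − rank ∂_1 = 5 − 4 = 1, and the invariant factors of ∂_1 are all 1, so H_0 = Z.

H_0 ≅ Z.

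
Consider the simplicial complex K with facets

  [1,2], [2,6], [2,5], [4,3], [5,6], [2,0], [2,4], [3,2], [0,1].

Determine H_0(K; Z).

H_0 = Z.

Fix the vertex order 0 < 1 < 2 < 3 < 4 < 5 < 6 and write every simplex with vertices in increasing order. Then dim K = 1 and the simplices of K are:

  0-simplices (7): [0], [1], [2], [3], [4], [5], [6]
  1-simplices (9): [0,1], [0,2], [1,2], [2,3], [2,4], [2,5], [2,6], [3,4], [5,6]

so the chain groups are C_0 ≅ Z^7, C_1 ≅ Z^9.

∂_1: C_1 → C_0 sends each edge [p,q] (with p < q) to q − p.
The 7×9 boundary matrix has rank 6 and Smith normal form diag(1,1,1,1,1,1).

Computing H_k = (kernel of ∂_k) / (image of ∂_{k+1}):

  H_0: rank C_0 − rank ∂_1 = 7 − 6 = 1, and the invariant factors of ∂_1 are all 1, so H_0 ≅ Z.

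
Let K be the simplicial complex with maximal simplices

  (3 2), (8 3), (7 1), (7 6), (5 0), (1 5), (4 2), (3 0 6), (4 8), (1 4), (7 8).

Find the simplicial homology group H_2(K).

H_2 ≅ 0.

Fix the vertex order 0 < 1 < 2 < 3 < 4 < 5 < 6 < 7 < 8 and write every simplex with vertices in increasing order. Then dim K = 2 and the simplices of K are:

  0-simplices (9): [0], [1], [2], [3], [4], [5], [6], [7], [8]
  1-simplices (13): [0,3], [0,5], [0,6], [1,4], [1,5], [1,7], [2,3], [2,4], [3,6], [3,8], [4,8], [6,7], [7,8]
  2-simplices (1): [0,3,6]

Hence C_0 ≅ Z^9, C_1 ≅ Z^13, C_2 ≅ Z^1.

Boundary ∂_1: C_1 → C_0 is given by ∂[p,q] = [q] − [p]. For instance
  ∂[0,3] = [3] − [0].
The 9×13 boundary matrix has rank 8 and Smith normal form diag(1,1,1,1,1,1,1,1).

Boundary ∂_2: C_2 → C_1 maps a triangle to the signed sum of its edges. For instance
  ∂[0,3,6] = [3,6] − [0,6] + [0,3].
The 13×1 boundary matrix has rank 1 and Smith normal form diag(1).

Now H_k = ker ∂_k / im ∂_{k+1}, so:

  H_2: rank ker ∂_2 − rank ∂_3 = (1 − 1) − 0 = 0, and there is no ∂_3, so H_2 = 0.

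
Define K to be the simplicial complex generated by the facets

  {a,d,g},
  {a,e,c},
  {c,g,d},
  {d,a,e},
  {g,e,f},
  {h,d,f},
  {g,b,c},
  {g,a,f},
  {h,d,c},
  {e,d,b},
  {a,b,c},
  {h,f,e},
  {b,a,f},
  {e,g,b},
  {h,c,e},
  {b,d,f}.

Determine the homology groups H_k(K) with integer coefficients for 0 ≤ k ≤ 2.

K has 8 vertices, 24 edges, 16 triangles.
rank ∂_0 = 0, rank ∂_1 = 7 ⇒ b_0 = 8 − 0 − 7 = 1; all invariant factors of ∂_1 are 1 so no torsion. So H_0 = Z.
rank ∂_1 = 7, rank ∂_2 = 15 ⇒ b_1 = 24 − 7 − 15 = 2; all invariant factors of ∂_2 are 1 so no torsion. So H_1 = Z^2.
rank ∂_2 = 15, rank ∂_3 = 0 ⇒ b_2 = 16 − 15 − 0 = 1. So H_2 = Z.

H_0 = Z,  H_1 = Z^2,  H_2 = Z.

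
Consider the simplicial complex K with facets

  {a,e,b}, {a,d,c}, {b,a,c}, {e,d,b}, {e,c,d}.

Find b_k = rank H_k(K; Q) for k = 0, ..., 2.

We work with the vertex ordering a < b < c < d < e. The simplices of K, each written with vertices in increasing order, are:

  0-simplices (5): a, b, c, d, e
  1-simplices (10): ab, ac, ad, ae, bc, bd, be, cd, ce, de
  2-simplices (5): abc, abe, acd, bde, cde

giving chain groups C_0 ≅ Z^5, C_1 ≅ Z^10, C_2 ≅ Z^5.

∂_1: C_1 → C_0 sends each edge [p,q] (with p < q) to q − p. For instance
  ∂bc = c − b.
The 5×10 boundary matrix has rank 4 and Smith normal form diag(1,1,1,1).

Boundary ∂_2: C_2 → C_1 sends each 2-simplex [p,q,r] to [q,r] − [p,r] + [p,q]. For instance
  ∂abc = bc − ac + ab,
  ∂abe = be − ae + ab.
The 10×5 boundary matrix has rank 5 and Smith normal form diag(1,1,1,1,1).

Computing H_k = (kernel of ∂_k) / (image of ∂_{k+1}):

  H_0: rank C_0 − rank ∂_1 = 5 − 4 = 1, and the invariant factors of ∂_1 are all 1, so H_0 ≅ Z.
  H_1: rank ker ∂_1 − rank ∂_2 = (10 − 4) − 5 = 1, and the invariant factors of ∂_2 are all 1, so H_1 ≅ Z.
  H_2: rank ker ∂_2 − rank ∂_3 = (5 − 5) − 0 = 0, and there is no ∂_3, so H_2 ≅ 0.

As a check, the Euler characteristic is 5 − 10 + 5 = 0, which agrees with 1 − 1 + 0 = 0.

Hence the Betti numbers are b_0 = 1, b_1 = 1, b_2 = 0.

b_0 = 1, b_1 = 1, b_2 = 0.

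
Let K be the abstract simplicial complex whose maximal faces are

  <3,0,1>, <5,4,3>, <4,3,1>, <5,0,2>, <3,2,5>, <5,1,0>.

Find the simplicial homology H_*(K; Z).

Fix the vertex order 0 < 1 < 2 < 3 < 4 < 5 and write every simplex with vertices in increasing order. Then dim K = 2 and the simplices of K are:

  0-simplices (6): [0], [1], [2], [3], [4], [5]
  1-simplices (12): [0,1], [0,2], [0,3], [0,5], [1,3], [1,4], [1,5], [2,3], [2,5], [3,4], [3,5], [4,5]
  2-simplices (6): [0,1,3], [0,1,5], [0,2,5], [1,3,4], [2,3,5], [3,4,5]

so the chain groups are C_0 ≅ Z^6, C_1 ≅ Z^12, C_2 ≅ Z^6.

Boundary ∂_1: C_1 → C_0 sends each edge [p,q] (with p < q) to q − p.
This gives a 6×12 integer matrix of rank 5; reducing to Smith normal form yields diagonal entries (1,1,1,1,1).

The boundary map ∂_2: C_2 → C_1 sends each 2-simplex [p,q,r] to [q,r] − [p,r] + [p,q]. For instance
  ∂[1,3,4] = [3,4] − [1,4] + [1,3],
  ∂[0,1,5] = [1,5] − [0,5] + [0,1].
This gives a 12×6 integer matrix of rank 6; reducing to Smith normal form yields diagonal entries (1,1,1,1,1,1).

Now H_k = ker ∂_k / im ∂_{k+1}, so:

  H_0: rank C_0 − rank ∂_1 = 6 − 5 = 1, and the invariant factors of ∂_1 are all 1, so H_0 = Z.
  H_1: rank ker ∂_1 − rank ∂_2 = (12 − 5) − 6 = 1, and the invariant factors of ∂_2 are all 1, so H_1 = Z.
  H_2: rank ker ∂_2 − rank ∂_3 = (6 − 6) − 0 = 0, and there is no ∂_3, so H_2 = 0.

H_0 ≅ Z,  H_1 ≅ Z,  H_2 = 0.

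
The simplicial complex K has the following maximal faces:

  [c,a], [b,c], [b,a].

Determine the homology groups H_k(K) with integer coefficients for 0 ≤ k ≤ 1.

H_0 ≅ Z,  H_1 ≅ Z.

K has 3 vertices, 3 edges.
rank ∂_0 = 0, rank ∂_1 = 2 ⇒ b_0 = 3 − 0 − 2 = 1; all invariant factors of ∂_1 are 1 so no torsion. So H_0 = Z.
rank ∂_1 = 2, rank ∂_2 = 0 ⇒ b_1 = 3 − 2 − 0 = 1. So H_1 = Z.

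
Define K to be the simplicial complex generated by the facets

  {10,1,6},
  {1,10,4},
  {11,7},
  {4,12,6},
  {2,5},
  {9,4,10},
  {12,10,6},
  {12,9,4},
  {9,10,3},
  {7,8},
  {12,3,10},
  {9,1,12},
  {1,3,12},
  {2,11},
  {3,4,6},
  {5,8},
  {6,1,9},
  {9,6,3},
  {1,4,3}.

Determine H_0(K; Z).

H_0 = Z^2.

Fix the vertex order 1 < 2 < 3 < 4 < 5 < 6 < 7 < 8 < 9 < 10 < 11 < 12 and write every simplex with vertices in increasing order. Then dim K = 2 and the simplices of K are:

  0-simplices (12): [1], [2], [3], [4], [5], [6], [7], [8], [9], [10], [11], [12]
  1-simplices (26): (26 of them)
  2-simplices (14): [1,3,4], [1,3,12], [1,4,10], [1,6,9], [1,6,10], [1,9,12], [3,4,6], [3,6,9], [3,9,10], [3,10,12], [4,6,12], [4,9,10], [4,9,12], [6,10,12]

so the chain groups are C_0 ≅ Z^12, C_1 ≅ Z^26, C_2 ≅ Z^14.

The boundary map ∂_1: C_1 → C_0 is given by ∂[p,q] = [q] − [p]. For instance
  ∂[9,12] = [12] − [9].
This gives a 12×26 integer matrix of rank 10; reducing to Smith normal form yields diagonal entries (1,1,1,1,1,1,1,1,1,1).

Boundary ∂_2: C_2 → C_1 acts by ∂[p,q,r] = [q,r] − [p,r] + [p,q]. For instance
  ∂[1,9,12] = [9,12] − [1,12] + [1,9],
  ∂[3,10,12] = [10,12] − [3,12] + [3,10].
The 26×14 boundary matrix has rank 13 and Smith normal form diag(1,1,1,1,1,1,1,1,1,1,1,1,1).

From H_k ≅ ker(∂_k) / im(∂_{k+1}) we obtain:

  H_0: rank C_0 − rank ∂_1 = 12 − 10 = 2, and the invariant factors of ∂_1 are all 1, so H_0 ≅ Z^2.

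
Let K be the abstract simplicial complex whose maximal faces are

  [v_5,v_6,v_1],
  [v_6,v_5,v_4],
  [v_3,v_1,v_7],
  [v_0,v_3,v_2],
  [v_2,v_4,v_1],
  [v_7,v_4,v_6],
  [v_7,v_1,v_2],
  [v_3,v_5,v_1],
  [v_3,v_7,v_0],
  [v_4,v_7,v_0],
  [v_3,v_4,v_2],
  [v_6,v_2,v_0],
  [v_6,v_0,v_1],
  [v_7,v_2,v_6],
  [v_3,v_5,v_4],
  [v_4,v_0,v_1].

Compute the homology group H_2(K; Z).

K has 8 vertices, 24 edges, 16 triangles.
rank ∂_2 = 15, rank ∂_3 = 0 ⇒ b_2 = 16 − 15 − 0 = 1. So H_2 = Z.

H_2 ≅ Z.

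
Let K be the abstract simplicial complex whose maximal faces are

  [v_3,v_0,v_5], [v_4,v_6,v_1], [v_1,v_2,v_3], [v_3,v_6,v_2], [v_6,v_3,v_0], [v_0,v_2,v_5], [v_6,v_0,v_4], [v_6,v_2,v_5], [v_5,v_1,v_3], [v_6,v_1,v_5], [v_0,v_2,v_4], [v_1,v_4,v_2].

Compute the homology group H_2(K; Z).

H_2 ≅ 0.

Take the total order v_0 < v_1 < v_2 < v_3 < v_4 < v_5 < v_6 on the vertex set. Then K (dimension 2) consists of the simplices:

  0-simplices (7): [v_0], [v_1], [v_2], [v_3], [v_4], [v_5], [v_6]
  1-simplices (18): (18 of them)
  2-simplices (12): (12 of them)

Hence C_0 ≅ Z^7, C_1 ≅ Z^18, C_2 ≅ Z^12.

∂_1: C_1 → C_0 is given by ∂[p,q] = [q] − [p].
As a 7×18 matrix over Z this has rank 6, with invariant factors (1,1,1,1,1,1).

∂_2: C_2 → C_1 maps a triangle to the signed sum of its edges. For instance
  ∂[v_1,v_2,v_3] = [v_2,v_3] − [v_1,v_3] + [v_1,v_2],
  ∂[v_0,v_3,v_6] = [v_3,v_6] − [v_0,v_6] + [v_0,v_3].
The resulting 18×12 matrix has rank 12, and its Smith normal form has invariant factors (1,1,1,1,1,1,1,1,1,1,1,2).

Now H_k = ker ∂_k / im ∂_{k+1}, so:

  H_2: rank ker ∂_2 − rank ∂_3 = (12 − 12) − 0 = 0, and there is no ∂_3, so H_2 ≅ 0.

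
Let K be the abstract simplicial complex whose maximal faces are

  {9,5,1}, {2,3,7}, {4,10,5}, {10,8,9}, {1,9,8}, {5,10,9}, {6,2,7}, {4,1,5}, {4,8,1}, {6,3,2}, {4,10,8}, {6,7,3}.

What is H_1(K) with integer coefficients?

Take the total order 1 < 2 < 3 < 4 < 5 < 6 < 7 < 8 < 9 < 10 on the vertex set. Then K (dimension 2) consists of the simplices:

  0-simplices (10): [1], [2], [3], [4], [5], [6], [7], [8], [9], [10]
  1-simplices (18): [1,4], [1,5], [1,8], [1,9], [2,3], [2,6], [2,7], [3,6], [3,7], [4,5], [4,8], [4,10], [5,9], [5,10], [6,7], [8,9], [8,10], [9,10]
  2-simplices (12): [1,4,5], [1,4,8], [1,5,9], [1,8,9], [2,3,6], [2,3,7], [2,6,7], [3,6,7], [4,5,10], [4,8,10], [5,9,10], [8,9,10]

Hence C_0 ≅ Z^10, C_1 ≅ Z^18, C_2 ≅ Z^12.

Boundary ∂_1: C_1 → C_0 is given by ∂[p,q] = [q] − [p]. For instance
  ∂[5,10] = [10] − [5].
The resulting 10×18 matrix has rank 8, and its Smith normal form has invariant factors (1,1,1,1,1,1,1,1).

Boundary ∂_2: C_2 → C_1 sends each 2-simplex [p,q,r] to [q,r] − [p,r] + [p,q]. For instance
  ∂[1,4,5] = [4,5] − [1,5] + [1,4],
  ∂[1,5,9] = [5,9] − [1,9] + [1,5].
The 18×12 boundary matrix has rank 10 and Smith normal form diag(1,1,1,1,1,1,1,1,1,1).

Reading off H_k = ker ∂_k / im ∂_{k+1}:

  H_1: rank ker ∂_1 − rank ∂_2 = (18 − 8) − 10 = 0, and the invariant factors of ∂_2 are all 1, so H_1 ≅ 0.

(K is a triangulation of the disjoint union of the 2-sphere S^2 and the 2-sphere S^2.)

H_1 = 0.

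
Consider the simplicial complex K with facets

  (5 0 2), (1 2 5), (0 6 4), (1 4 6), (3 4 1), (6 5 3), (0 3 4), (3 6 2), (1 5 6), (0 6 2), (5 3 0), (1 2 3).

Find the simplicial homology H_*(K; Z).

H_0 = Z,  H_1 = Z/2Z,  H_2 = 0.

Fix the vertex order 0 < 1 < 2 < 3 < 4 < 5 < 6 and write every simplex with vertices in increasing order. Then dim K = 2 and the simplices of K are:

  0-simplices (7): [0], [1], [2], [3], [4], [5], [6]
  1-simplices (18): [0,2], [0,3], [0,4], [0,5], [0,6], [1,2], [1,3], [1,4], [1,5], [1,6], [2,3], [2,5], [2,6], [3,4], [3,5], [3,6], [4,6], [5,6]
  2-simplices (12): [0,2,5], [0,2,6], [0,3,4], [0,3,5], [0,4,6], [1,2,3], [1,2,5], [1,3,4], [1,4,6], [1,5,6], [2,3,6], [3,5,6]

Hence C_0 ≅ Z^7, C_1 ≅ Z^18, C_2 ≅ Z^12.

Boundary ∂_1: C_1 → C_0 sends each edge [p,q] (with p < q) to q − p. For instance
  ∂[1,4] = [4] − [1].
The resulting 7×18 matrix has rank 6, and its Smith normal form has invariant factors (1,1,1,1,1,1).

∂_2: C_2 → C_1 sends each 2-simplex [p,q,r] to [q,r] − [p,r] + [p,q]. For instance
  ∂[1,4,6] = [4,6] − [1,6] + [1,4],
  ∂[0,2,5] = [2,5] − [0,5] + [0,2].
The 18×12 boundary matrix has rank 12 and Smith normal form diag(1,1,1,1,1,1,1,1,1,1,1,2).

From H_k ≅ ker(∂_k) / im(∂_{k+1}) we obtain:

  H_0: rank C_0 − rank ∂_1 = 7 − 6 = 1, and the invariant factors of ∂_1 are all 1, so H_0 = Z.
  H_1: rank ker ∂_1 − rank ∂_2 = (18 − 6) − 12 = 0, and ∂_2 has invariant factor 2 > 1, so H_1 = Z/2Z.
  H_2: rank ker ∂_2 − rank ∂_3 = (12 − 12) − 0 = 0, and there is no ∂_3, so H_2 = 0.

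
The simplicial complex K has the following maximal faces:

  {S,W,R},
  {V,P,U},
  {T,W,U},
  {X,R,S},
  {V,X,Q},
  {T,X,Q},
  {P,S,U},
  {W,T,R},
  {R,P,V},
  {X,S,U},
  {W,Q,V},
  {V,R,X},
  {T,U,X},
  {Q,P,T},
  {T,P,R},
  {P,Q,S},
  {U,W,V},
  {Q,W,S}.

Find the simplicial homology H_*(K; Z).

K has 9 vertices, 27 edges, 18 triangles.
rank ∂_0 = 0, rank ∂_1 = 8 ⇒ b_0 = 9 − 0 − 8 = 1; all invariant factors of ∂_1 are 1 so no torsion. So H_0 ≅ Z.
rank ∂_1 = 8, rank ∂_2 = 17 ⇒ b_1 = 27 − 8 − 17 = 2; all invariant factors of ∂_2 are 1 so no torsion. So H_1 ≅ Z^2.
rank ∂_2 = 17, rank ∂_3 = 0 ⇒ b_2 = 18 − 17 − 0 = 1. So H_2 ≅ Z.

H_0 ≅ Z,  H_1 ≅ Z^2,  H_2 ≅ Z.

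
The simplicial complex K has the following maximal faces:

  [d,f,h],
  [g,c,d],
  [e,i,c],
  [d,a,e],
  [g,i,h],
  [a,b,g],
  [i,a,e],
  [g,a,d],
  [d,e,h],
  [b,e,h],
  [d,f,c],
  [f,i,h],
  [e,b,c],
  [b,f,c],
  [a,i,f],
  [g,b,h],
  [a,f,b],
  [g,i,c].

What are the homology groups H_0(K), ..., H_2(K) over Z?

H_0 ≅ Z,  H_1 ≅ Z^2,  H_2 ≅ Z.

K has 9 vertices, 27 edges, 18 triangles.
rank ∂_0 = 0, rank ∂_1 = 8 ⇒ b_0 = 9 − 0 − 8 = 1; all invariant factors of ∂_1 are 1 so no torsion. So H_0 ≅ Z.
rank ∂_1 = 8, rank ∂_2 = 17 ⇒ b_1 = 27 − 8 − 17 = 2; all invariant factors of ∂_2 are 1 so no torsion. So H_1 ≅ Z^2.
rank ∂_2 = 17, rank ∂_3 = 0 ⇒ b_2 = 18 − 17 − 0 = 1. So H_2 ≅ Z.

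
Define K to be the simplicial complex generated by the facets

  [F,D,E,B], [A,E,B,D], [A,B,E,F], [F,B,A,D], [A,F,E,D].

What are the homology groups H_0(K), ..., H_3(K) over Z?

Take the total order A < B < D < E < F on the vertex set. Then K (dimension 3) consists of the simplices:

  0-simplices (5): A, B, D, E, F
  1-simplices (10): AB, AD, AE, AF, BD, BE, BF, DE, DF, EF
  2-simplices (10): ABD, ABE, ABF, ADE, ADF, AEF, BDE, BDF, BEF, DEF
  3-simplices (5): ABDE, ABDF, ABEF, ADEF, BDEF

Hence C_0 ≅ Z^5, C_1 ≅ Z^10, C_2 ≅ Z^10, C_3 ≅ Z^5.

∂_1: C_1 → C_0 is given by ∂[p,q] = [q] − [p].
This gives a 5×10 integer matrix of rank 4; reducing to Smith normal form yields diagonal entries (1,1,1,1).

Boundary ∂_2: C_2 → C_1 acts by ∂[p,q,r] = [q,r] − [p,r] + [p,q]. For instance
  ∂BEF = EF − BF + BE,
  ∂BDE = DE − BE + BD.
This gives a 10×10 integer matrix of rank 6; reducing to Smith normal form yields diagonal entries (1,1,1,1,1,1).

Boundary ∂_3: C_3 → C_2 sends each 3-simplex σ to the alternating sum Σ_i (−1)^i (σ with its i-th vertex removed). For instance
  ∂ABEF = BEF − AEF + ABF − ABE,
  ∂ABDF = BDF − ADF + ABF − ABD.
As a 10×5 matrix over Z this has rank 4, with invariant factors (1,1,1,1).

Reading off H_k = ker ∂_k / im ∂_{k+1}:

  H_0: rank C_0 − rank ∂_1 = 5 − 4 = 1, and the invariant factors of ∂_1 are all 1, so H_0 = Z.
  H_1: rank ker ∂_1 − rank ∂_2 = (10 − 4) − 6 = 0, and the invariant factors of ∂_2 are all 1, so H_1 = 0.
  H_2: rank ker ∂_2 − rank ∂_3 = (10 − 6) − 4 = 0, and the invariant factors of ∂_3 are all 1, so H_2 = 0.
  H_3: rank ker ∂_3 − rank ∂_4 = (5 − 4) − 0 = 1, and there is no ∂_4, so H_3 = Z.

(K is a triangulation of the 3-sphere S^3.)

H_0 = Z,  H_1 = 0,  H_2 = 0,  H_3 = Z.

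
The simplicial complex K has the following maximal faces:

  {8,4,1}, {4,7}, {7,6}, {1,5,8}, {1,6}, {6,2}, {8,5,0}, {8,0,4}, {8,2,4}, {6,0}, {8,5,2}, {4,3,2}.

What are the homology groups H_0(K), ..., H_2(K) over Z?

Order the vertices as 0 < 1 < 2 < 3 < 4 < 5 < 6 < 7 < 8. Listing each simplex with vertices in this order, K has dimension 2 with simplices:

  0-simplices (9): [0], [1], [2], [3], [4], [5], [6], [7], [8]
  1-simplices (18): [0,4], [0,5], [0,6], [0,8], [1,4], [1,5], [1,6], [1,8], [2,3], [2,4], [2,5], [2,6], [2,8], [3,4], [4,7], [4,8], [5,8], [6,7]
  2-simplices (7): [0,4,8], [0,5,8], [1,4,8], [1,5,8], [2,3,4], [2,4,8], [2,5,8]

giving chain groups C_0 ≅ Z^9, C_1 ≅ Z^18, C_2 ≅ Z^7.

The boundary map ∂_1: C_1 → C_0 is given by ∂[p,q] = [q] − [p]. For instance
  ∂[2,5] = [5] − [2].
The resulting 9×18 matrix has rank 8, and its Smith normal form has invariant factors (1,1,1,1,1,1,1,1).

The boundary map ∂_2: C_2 → C_1 acts by ∂[p,q,r] = [q,r] − [p,r] + [p,q]. For instance
  ∂[1,4,8] = [4,8] − [1,8] + [1,4],
  ∂[2,3,4] = [3,4] − [2,4] + [2,3].
As a 18×7 matrix over Z this has rank 7, with invariant factors (1,1,1,1,1,1,1).

Reading off H_k = ker ∂_k / im ∂_{k+1}:

  H_0: rank C_0 − rank ∂_1 = 9 − 8 = 1, and the invariant factors of ∂_1 are all 1, so H_0 ≅ Z.
  H_1: rank ker ∂_1 − rank ∂_2 = (18 − 8) − 7 = 3, and the invariant factors of ∂_2 are all 1, so H_1 ≅ Z^3.
  H_2: rank ker ∂_2 − rank ∂_3 = (7 − 7) − 0 = 0, and there is no ∂_3, so H_2 ≅ 0.

H_0 ≅ Z,  H_1 ≅ Z^3,  H_2 = 0.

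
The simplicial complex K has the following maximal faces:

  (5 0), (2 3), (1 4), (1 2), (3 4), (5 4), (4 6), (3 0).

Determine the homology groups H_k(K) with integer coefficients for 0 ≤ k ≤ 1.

Take the total order 0 < 1 < 2 < 3 < 4 < 5 < 6 on the vertex set. Then K (dimension 1) consists of the simplices:

  0-simplices (7): [0], [1], [2], [3], [4], [5], [6]
  1-simplices (8): [0,3], [0,5], [1,2], [1,4], [2,3], [3,4], [4,5], [4,6]

giving chain groups C_0 ≅ Z^7, C_1 ≅ Z^8.

∂_1: C_1 → C_0 maps an edge to its endpoints' difference, ∂[p,q] = q − p. For instance
  ∂[0,3] = [3] − [0].
This gives a 7×8 integer matrix of rank 6; reducing to Smith normal form yields diagonal entries (1,1,1,1,1,1).

Computing H_k = (kernel of ∂_k) / (image of ∂_{k+1}):

  H_0: rank C_0 − rank ∂_1 = 7 − 6 = 1, and the invariant factors of ∂_1 are all 1, so H_0 ≅ Z.
  H_1: rank ker ∂_1 − rank ∂_2 = (8 − 6) − 0 = 2, and there is no ∂_2, so H_1 ≅ Z^2.

As a check, the Euler characteristic is 7 − 8 = -1, which agrees with 1 − 2 = -1.

H_0 ≅ Z,  H_1 ≅ Z^2.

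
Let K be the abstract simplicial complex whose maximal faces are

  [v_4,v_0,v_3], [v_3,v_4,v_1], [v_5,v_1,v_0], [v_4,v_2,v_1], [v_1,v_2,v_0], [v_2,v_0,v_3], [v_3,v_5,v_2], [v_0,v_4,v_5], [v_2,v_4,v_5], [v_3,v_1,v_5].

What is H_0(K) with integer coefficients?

H_0 = Z.

K has 6 vertices, 15 edges, 10 triangles.
rank ∂_0 = 0, rank ∂_1 = 5 ⇒ b_0 = 6 − 0 − 5 = 1; all invariant factors of ∂_1 are 1 so no torsion. So H_0 ≅ Z.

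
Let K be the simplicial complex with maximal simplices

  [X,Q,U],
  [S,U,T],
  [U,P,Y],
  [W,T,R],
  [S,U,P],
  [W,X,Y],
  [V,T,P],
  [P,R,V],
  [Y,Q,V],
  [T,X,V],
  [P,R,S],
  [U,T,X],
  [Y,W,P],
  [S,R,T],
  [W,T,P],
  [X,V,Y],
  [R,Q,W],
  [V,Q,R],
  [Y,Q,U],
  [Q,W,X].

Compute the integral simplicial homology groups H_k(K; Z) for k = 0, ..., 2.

H_0 ≅ Z,  H_1 ≅ Z ⊕ Z/2,  H_2 = 0.

Take the total order P < Q < R < S < T < U < V < W < X < Y on the vertex set. Then K (dimension 2) consists of the simplices:

  0-simplices (10): P, Q, R, S, T, U, V, W, X, Y
  1-simplices (30): PR, PS, PT, PU, PV, PW, PY, QR, QU, QV, QW, QX, QY, RS, RT, RV, RW, ST, SU, TU, TV, TW, TX, UX, UY, VX, VY, WX, WY, XY
  2-simplices (20): PRS, PRV, PSU, PTV, PTW, PUY, PWY, QRV, QRW, QUX, QUY, QVY, QWX, RST, RTW, STU, TUX, TVX, VXY, WXY

giving chain groups C_0 ≅ Z^10, C_1 ≅ Z^30, C_2 ≅ Z^20.

∂_1: C_1 → C_0 maps an edge to its endpoints' difference, ∂[p,q] = q − p. For instance
  ∂PT = T − P.
The 10×30 boundary matrix has rank 9 and Smith normal form diag(1,1,1,1,1,1,1,1,1).

∂_2: C_2 → C_1 maps a triangle to the signed sum of its edges. For instance
  ∂PWY = WY − PY + PW,
  ∂RST = ST − RT + RS.
This gives a 30×20 integer matrix of rank 20; reducing to Smith normal form yields diagonal entries (1,1,1,1,1,1,1,1,1,1,1,1,1,1,1,1,1,1,1,2).

Reading off H_k = ker ∂_k / im ∂_{k+1}:

  H_0: rank C_0 − rank ∂_1 = 10 − 9 = 1, and the invariant factors of ∂_1 are all 1, so H_0 ≅ Z.
  H_1: rank ker ∂_1 − rank ∂_2 = (30 − 9) − 20 = 1, and ∂_2 has invariant factor 2 > 1, so H_1 ≅ Z ⊕ Z/2.
  H_2: rank ker ∂_2 − rank ∂_3 = (20 − 20) − 0 = 0, and there is no ∂_3, so H_2 ≅ 0.

(K is a triangulation of the Klein bottle.)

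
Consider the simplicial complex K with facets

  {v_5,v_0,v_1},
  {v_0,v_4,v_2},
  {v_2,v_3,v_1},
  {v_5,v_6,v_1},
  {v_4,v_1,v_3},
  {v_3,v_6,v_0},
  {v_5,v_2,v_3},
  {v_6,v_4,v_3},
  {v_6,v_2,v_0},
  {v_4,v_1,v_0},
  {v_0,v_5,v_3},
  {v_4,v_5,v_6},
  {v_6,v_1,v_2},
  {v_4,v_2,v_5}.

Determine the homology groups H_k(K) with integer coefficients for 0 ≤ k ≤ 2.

Take the total order v_0 < v_1 < v_2 < v_3 < v_4 < v_5 < v_6 on the vertex set. Then K (dimension 2) consists of the simplices:

  0-simplices (7): [v_0], [v_1], [v_2], [v_3], [v_4], [v_5], [v_6]
  1-simplices (21): (21 of them)
  2-simplices (14): (14 of them)

Hence C_0 ≅ Z^7, C_1 ≅ Z^21, C_2 ≅ Z^14.

∂_1: C_1 → C_0 is given by ∂[p,q] = [q] − [p]. For instance
  ∂[v_0,v_6] = [v_6] − [v_0].
This gives a 7×21 integer matrix of rank 6; reducing to Smith normal form yields diagonal entries (1,1,1,1,1,1).

Boundary ∂_2: C_2 → C_1 sends each 2-simplex [p,q,r] to [q,r] − [p,r] + [p,q]. For instance
  ∂[v_0,v_1,v_5] = [v_1,v_5] − [v_0,v_5] + [v_0,v_1],
  ∂[v_0,v_1,v_4] = [v_1,v_4] − [v_0,v_4] + [v_0,v_1].
The resulting 21×14 matrix has rank 13, and its Smith normal form has invariant factors (1,1,1,1,1,1,1,1,1,1,1,1,1).

Reading off H_k = ker ∂_k / im ∂_{k+1}:

  H_0: rank C_0 − rank ∂_1 = 7 − 6 = 1, and the invariant factors of ∂_1 are all 1, so H_0 ≅ Z.
  H_1: rank ker ∂_1 − rank ∂_2 = (21 − 6) − 13 = 2, and the invariant factors of ∂_2 are all 1, so H_1 ≅ Z^2.
  H_2: rank ker ∂_2 − rank ∂_3 = (14 − 13) − 0 = 1, and there is no ∂_3, so H_2 ≅ Z.

H_0 = Z,  H_1 = Z^2,  H_2 = Z.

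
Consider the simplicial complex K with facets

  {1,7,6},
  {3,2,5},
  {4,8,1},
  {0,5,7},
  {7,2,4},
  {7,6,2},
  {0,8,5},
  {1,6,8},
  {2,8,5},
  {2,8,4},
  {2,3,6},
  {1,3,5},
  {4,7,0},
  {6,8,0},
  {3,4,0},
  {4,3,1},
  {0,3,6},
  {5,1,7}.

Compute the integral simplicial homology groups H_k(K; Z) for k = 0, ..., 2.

H_0 ≅ Z,  H_1 ≅ Z^2,  H_2 ≅ Z.

Order the vertices as 0 < 1 < 2 < 3 < 4 < 5 < 6 < 7 < 8. Listing each simplex with vertices in this order, K has dimension 2 with simplices:

  0-simplices (9): [0], [1], [2], [3], [4], [5], [6], [7], [8]
  1-simplices (27): (27 of them)
  2-simplices (18): [0,3,4], [0,3,6], [0,4,7], [0,5,7], [0,5,8], [0,6,8], [1,3,4], [1,3,5], [1,4,8], [1,5,7], [1,6,7], [1,6,8], [2,3,5], [2,3,6], [2,4,7], [2,4,8], [2,5,8], [2,6,7]

giving chain groups C_0 ≅ Z^9, C_1 ≅ Z^27, C_2 ≅ Z^18.

The boundary map ∂_1: C_1 → C_0 is given by ∂[p,q] = [q] − [p]. For instance
  ∂[6,7] = [7] − [6].
The resulting 9×27 matrix has rank 8, and its Smith normal form has invariant factors (1,1,1,1,1,1,1,1).

Boundary ∂_2: C_2 → C_1 sends each 2-simplex [p,q,r] to [q,r] − [p,r] + [p,q]. For instance
  ∂[0,4,7] = [4,7] − [0,7] + [0,4],
  ∂[0,6,8] = [6,8] − [0,8] + [0,6].
The 27×18 boundary matrix has rank 17 and Smith normal form diag(1,1,1,1,1,1,1,1,1,1,1,1,1,1,1,1,1).

From H_k ≅ ker(∂_k) / im(∂_{k+1}) we obtain:

  H_0: rank C_0 − rank ∂_1 = 9 − 8 = 1, and the invariant factors of ∂_1 are all 1, so H_0 = Z.
  H_1: rank ker ∂_1 − rank ∂_2 = (27 − 8) − 17 = 2, and the invariant factors of ∂_2 are all 1, so H_1 = Z^2.
  H_2: rank ker ∂_2 − rank ∂_3 = (18 − 17) − 0 = 1, and there is no ∂_3, so H_2 = Z.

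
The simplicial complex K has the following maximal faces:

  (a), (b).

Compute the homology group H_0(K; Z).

Order the vertices as a < b. Listing each simplex with vertices in this order, K has dimension 0 with simplices:

  0-simplices (2): a, b

so the chain groups are C_0 ≅ Z^2.

Computing H_k = (kernel of ∂_k) / (image of ∂_{k+1}):

  H_0: rank C_0 − rank ∂_1 = 2 − 0 = 2, and there is no ∂_1, so H_0 ≅ Z^2.

H_0 = Z^2.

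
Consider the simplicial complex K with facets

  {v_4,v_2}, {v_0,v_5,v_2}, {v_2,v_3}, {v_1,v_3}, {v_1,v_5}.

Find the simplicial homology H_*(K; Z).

Order the vertices as v_0 < v_1 < v_2 < v_3 < v_4 < v_5. Listing each simplex with vertices in this order, K has dimension 2 with simplices:

  0-simplices (6): [v_0], [v_1], [v_2], [v_3], [v_4], [v_5]
  1-simplices (7): [v_0,v_2], [v_0,v_5], [v_1,v_3], [v_1,v_5], [v_2,v_3], [v_2,v_4], [v_2,v_5]
  2-simplices (1): [v_0,v_2,v_5]

giving chain groups C_0 ≅ Z^6, C_1 ≅ Z^7, C_2 ≅ Z^1.

∂_1: C_1 → C_0 sends each edge [p,q] (with p < q) to q − p.
As a 6×7 matrix over Z this has rank 5, with invariant factors (1,1,1,1,1).

Boundary ∂_2: C_2 → C_1 maps a triangle to the signed sum of its edges. For instance
  ∂[v_0,v_2,v_5] = [v_2,v_5] − [v_0,v_5] + [v_0,v_2].
The 7×1 boundary matrix has rank 1 and Smith normal form diag(1).

Now H_k = ker ∂_k / im ∂_{k+1}, so:

  H_0: rank C_0 − rank ∂_1 = 6 − 5 = 1, and the invariant factors of ∂_1 are all 1, so H_0 ≅ Z.
  H_1: rank ker ∂_1 − rank ∂_2 = (7 − 5) − 1 = 1, and the invariant factors of ∂_2 are all 1, so H_1 ≅ Z.
  H_2: rank ker ∂_2 − rank ∂_3 = (1 − 1) − 0 = 0, and there is no ∂_3, so H_2 ≅ 0.

As a check, the Euler characteristic is 6 − 7 + 1 = 0, which agrees with 1 − 1 + 0 = 0.

H_0 = Z,  H_1 = Z,  H_2 = 0.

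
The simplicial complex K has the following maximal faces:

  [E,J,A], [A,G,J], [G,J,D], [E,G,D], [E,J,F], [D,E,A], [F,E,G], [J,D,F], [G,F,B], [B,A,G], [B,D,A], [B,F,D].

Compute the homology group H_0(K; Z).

H_0 ≅ Z.

K has 7 vertices, 18 edges, 12 triangles.
rank ∂_0 = 0, rank ∂_1 = 6 ⇒ b_0 = 7 − 0 − 6 = 1; all invariant factors of ∂_1 are 1 so no torsion. So H_0 = Z.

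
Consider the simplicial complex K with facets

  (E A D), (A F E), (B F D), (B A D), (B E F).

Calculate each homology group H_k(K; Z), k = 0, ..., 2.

H_0 = Z,  H_1 = Z,  H_2 = 0.

K has 5 vertices, 10 edges, 5 triangles.
rank ∂_0 = 0, rank ∂_1 = 4 ⇒ b_0 = 5 − 0 − 4 = 1; all invariant factors of ∂_1 are 1 so no torsion. So H_0 ≅ Z.
rank ∂_1 = 4, rank ∂_2 = 5 ⇒ b_1 = 10 − 4 − 5 = 1; all invariant factors of ∂_2 are 1 so no torsion. So H_1 ≅ Z.
rank ∂_2 = 5, rank ∂_3 = 0 ⇒ b_2 = 5 − 5 − 0 = 0. So H_2 ≅ 0.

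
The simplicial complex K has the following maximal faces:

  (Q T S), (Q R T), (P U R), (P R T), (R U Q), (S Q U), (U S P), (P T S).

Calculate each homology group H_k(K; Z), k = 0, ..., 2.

Take the total order P < Q < R < S < T < U on the vertex set. Then K (dimension 2) consists of the simplices:

  0-simplices (6): P, Q, R, S, T, U
  1-simplices (12): PR, PS, PT, PU, QR, QS, QT, QU, RT, RU, ST, SU
  2-simplices (8): PRT, PRU, PST, PSU, QRT, QRU, QST, QSU

giving chain groups C_0 ≅ Z^6, C_1 ≅ Z^12, C_2 ≅ Z^8.

Boundary ∂_1: C_1 → C_0 is given by ∂[p,q] = [q] − [p]. For instance
  ∂PS = S − P.
This gives a 6×12 integer matrix of rank 5; reducing to Smith normal form yields diagonal entries (1,1,1,1,1).

∂_2: C_2 → C_1 maps a triangle to the signed sum of its edges. For instance
  ∂QRT = RT − QT + QR,
  ∂QRU = RU − QU + QR.
As a 12×8 matrix over Z this has rank 7, with invariant factors (1,1,1,1,1,1,1).

Computing H_k = (kernel of ∂_k) / (image of ∂_{k+1}):

  H_0: rank C_0 − rank ∂_1 = 6 − 5 = 1, and the invariant factors of ∂_1 are all 1, so H_0 = Z.
  H_1: rank ker ∂_1 − rank ∂_2 = (12 − 5) − 7 = 0, and the invariant factors of ∂_2 are all 1, so H_1 = 0.
  H_2: rank ker ∂_2 − rank ∂_3 = (8 − 7) − 0 = 1, and there is no ∂_3, so H_2 = Z.

(K is a triangulation of the 2-sphere S^2.)

H_0 = Z,  H_1 = 0,  H_2 = Z.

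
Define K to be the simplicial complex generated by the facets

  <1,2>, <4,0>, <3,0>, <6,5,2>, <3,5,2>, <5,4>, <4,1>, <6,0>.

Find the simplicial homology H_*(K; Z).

H_0 ≅ Z,  H_1 ≅ Z^3,  H_2 = 0.

Take the total order 0 < 1 < 2 < 3 < 4 < 5 < 6 on the vertex set. Then K (dimension 2) consists of the simplices:

  0-simplices (7): [0], [1], [2], [3], [4], [5], [6]
  1-simplices (11): [0,3], [0,4], [0,6], [1,2], [1,4], [2,3], [2,5], [2,6], [3,5], [4,5], [5,6]
  2-simplices (2): [2,3,5], [2,5,6]

Hence C_0 ≅ Z^7, C_1 ≅ Z^11, C_2 ≅ Z^2.

∂_1: C_1 → C_0 sends each edge [p,q] (with p < q) to q − p. For instance
  ∂[1,4] = [4] − [1].
The resulting 7×11 matrix has rank 6, and its Smith normal form has invariant factors (1,1,1,1,1,1).

∂_2: C_2 → C_1 acts by ∂[p,q,r] = [q,r] − [p,r] + [p,q]. For instance
  ∂[2,5,6] = [5,6] − [2,6] + [2,5],
  ∂[2,3,5] = [3,5] − [2,5] + [2,3].
The 11×2 boundary matrix has rank 2 and Smith normal form diag(1,1).

Now H_k = ker ∂_k / im ∂_{k+1}, so:

  H_0: rank C_0 − rank ∂_1 = 7 − 6 = 1, and the invariant factors of ∂_1 are all 1, so H_0 = Z.
  H_1: rank ker ∂_1 − rank ∂_2 = (11 − 6) − 2 = 3, and the invariant factors of ∂_2 are all 1, so H_1 = Z^3.
  H_2: rank ker ∂_2 − rank ∂_3 = (2 − 2) − 0 = 0, and there is no ∂_3, so H_2 = 0.

As a check, the Euler characteristic is 7 − 11 + 2 = -2, which agrees with 1 − 3 + 0 = -2.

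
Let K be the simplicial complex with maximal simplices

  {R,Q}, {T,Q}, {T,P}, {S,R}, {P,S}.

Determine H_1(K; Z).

K has 5 vertices, 5 edges.
rank ∂_1 = 4, rank ∂_2 = 0 ⇒ b_1 = 5 − 4 − 0 = 1. So H_1 = Z.

H_1 ≅ Z.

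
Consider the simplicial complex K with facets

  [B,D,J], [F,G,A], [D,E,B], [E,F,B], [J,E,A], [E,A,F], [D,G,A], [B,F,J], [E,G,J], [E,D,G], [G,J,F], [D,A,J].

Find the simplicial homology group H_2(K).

K has 7 vertices, 18 edges, 12 triangles.
rank ∂_2 = 12, rank ∂_3 = 0 ⇒ b_2 = 12 − 12 − 0 = 0. So H_2 ≅ 0.

H_2 ≅ 0.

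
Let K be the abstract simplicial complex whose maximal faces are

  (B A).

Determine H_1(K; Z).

H_1 ≅ 0.

Fix the vertex order A < B and write every simplex with vertices in increasing order. Then dim K = 1 and the simplices of K are:

  0-simplices (2): A, B
  1-simplices (1): AB

so the chain groups are C_0 ≅ Z^2, C_1 ≅ Z^1.

The boundary map ∂_1: C_1 → C_0 is given by ∂[p,q] = [q] − [p]. For instance
  ∂AB = B − A.
This gives a 2×1 integer matrix of rank 1; reducing to Smith normal form yields diagonal entries (1).

Now H_k = ker ∂_k / im ∂_{k+1}, so:

  H_1: rank ker ∂_1 − rank ∂_2 = (1 − 1) − 0 = 0, and there is no ∂_2, so H_1 ≅ 0.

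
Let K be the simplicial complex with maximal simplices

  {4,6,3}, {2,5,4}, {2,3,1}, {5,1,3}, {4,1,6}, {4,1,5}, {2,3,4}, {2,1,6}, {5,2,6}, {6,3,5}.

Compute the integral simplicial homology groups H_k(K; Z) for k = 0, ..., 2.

H_0 ≅ Z,  H_1 ≅ Z/2,  H_2 = 0.

K has 6 vertices, 15 edges, 10 triangles.
rank ∂_0 = 0, rank ∂_1 = 5 ⇒ b_0 = 6 − 0 − 5 = 1; all invariant factors of ∂_1 are 1 so no torsion. So H_0 ≅ Z.
rank ∂_1 = 5, rank ∂_2 = 10 ⇒ b_1 = 15 − 5 − 10 = 0; ∂_2 has invariant factor(s) [2] giving torsion. So H_1 ≅ Z/2.
rank ∂_2 = 10, rank ∂_3 = 0 ⇒ b_2 = 10 − 10 − 0 = 0. So H_2 ≅ 0.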